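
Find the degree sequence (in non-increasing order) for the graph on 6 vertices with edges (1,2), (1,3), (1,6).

Step 1: Count edges incident to each vertex:
  deg(1) = 3 (neighbors: 2, 3, 6)
  deg(2) = 1 (neighbors: 1)
  deg(3) = 1 (neighbors: 1)
  deg(4) = 0 (neighbors: none)
  deg(5) = 0 (neighbors: none)
  deg(6) = 1 (neighbors: 1)

Step 2: Sort degrees in non-increasing order:
  Degrees: [3, 1, 1, 0, 0, 1] -> sorted: [3, 1, 1, 1, 0, 0]

Degree sequence: [3, 1, 1, 1, 0, 0]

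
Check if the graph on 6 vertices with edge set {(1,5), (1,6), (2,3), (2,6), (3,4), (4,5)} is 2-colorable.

Step 1: Attempt 2-coloring using BFS:
  Start at vertex 1, assign color 0
  Color vertex 5 with color 1 (neighbor of 1)
  Color vertex 6 with color 1 (neighbor of 1)
  Color vertex 4 with color 0 (neighbor of 5)
  Color vertex 2 with color 0 (neighbor of 6)
  Color vertex 3 with color 1 (neighbor of 4)

Step 2: 2-coloring succeeded. No conflicts found.
  Set A (color 0): {1, 2, 4}
  Set B (color 1): {3, 5, 6}

The graph is bipartite with partition {1, 2, 4}, {3, 5, 6}.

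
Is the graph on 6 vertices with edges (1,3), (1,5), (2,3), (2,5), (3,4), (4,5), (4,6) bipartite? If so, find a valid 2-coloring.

Step 1: Attempt 2-coloring using BFS:
  Start at vertex 1, assign color 0
  Color vertex 3 with color 1 (neighbor of 1)
  Color vertex 5 with color 1 (neighbor of 1)
  Color vertex 2 with color 0 (neighbor of 3)
  Color vertex 4 with color 0 (neighbor of 3)
  Color vertex 6 with color 1 (neighbor of 4)

Step 2: 2-coloring succeeded. No conflicts found.
  Set A (color 0): {1, 2, 4}
  Set B (color 1): {3, 5, 6}

The graph is bipartite with partition {1, 2, 4}, {3, 5, 6}.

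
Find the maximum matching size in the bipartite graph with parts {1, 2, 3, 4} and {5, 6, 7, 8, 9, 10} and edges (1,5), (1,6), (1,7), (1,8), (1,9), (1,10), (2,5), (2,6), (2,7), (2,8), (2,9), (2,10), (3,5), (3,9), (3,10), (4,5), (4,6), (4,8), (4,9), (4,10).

Step 1: List the neighbors of each left vertex:
  1: 5, 6, 7, 8, 9, 10
  2: 5, 6, 7, 8, 9, 10
  3: 5, 9, 10
  4: 5, 6, 8, 9, 10

Step 2: Greedily match left vertices, then look for augmenting paths:
  Match 1 -- 5
  Match 2 -- 6
  Match 3 -- 9
  Match 4 -- 8
  No augmenting path remains.

Step 3: Verify this is maximum:
  Matching size 4 = min(|L|, |R|) = min(4, 6), which is an upper bound, so this matching is maximum.

Maximum matching: {(1,5), (2,6), (3,9), (4,8)}
Size: 4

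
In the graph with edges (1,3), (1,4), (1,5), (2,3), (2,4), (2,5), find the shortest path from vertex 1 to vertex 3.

Step 1: Build adjacency list:
  1: 3, 4, 5
  2: 3, 4, 5
  3: 1, 2
  4: 1, 2
  5: 1, 2

Step 2: BFS from vertex 1 to find shortest path to 3:
  vertex 3 reached at distance 1

Step 3: Shortest path: 1 -> 3
Path length: 1 edge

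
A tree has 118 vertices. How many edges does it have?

A tree on n vertices always has exactly n - 1 edges.
For n = 118: edges = 118 - 1 = 117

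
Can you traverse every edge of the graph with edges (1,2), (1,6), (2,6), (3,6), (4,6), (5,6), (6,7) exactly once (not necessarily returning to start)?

Step 1: Find the degree of each vertex:
  deg(1) = 2
  deg(2) = 2
  deg(3) = 1
  deg(4) = 1
  deg(5) = 1
  deg(6) = 6
  deg(7) = 1

Step 2: Count vertices with odd degree:
  Odd-degree vertices: 3, 4, 5, 7 (4 total)

Step 3: Apply Euler's theorem:
  - Eulerian circuit exists iff graph is connected and all vertices have even degree
  - Eulerian path exists iff graph is connected and has 0 or 2 odd-degree vertices

Graph has 4 odd-degree vertices (need 0 or 2).
Neither Eulerian path nor Eulerian circuit exists.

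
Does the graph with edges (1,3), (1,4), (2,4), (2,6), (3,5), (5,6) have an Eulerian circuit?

Step 1: Find the degree of each vertex:
  deg(1) = 2
  deg(2) = 2
  deg(3) = 2
  deg(4) = 2
  deg(5) = 2
  deg(6) = 2

Step 2: Count vertices with odd degree:
  All vertices have even degree (0 odd-degree vertices)

Step 3: Apply Euler's theorem:
  - Eulerian circuit exists iff graph is connected and all vertices have even degree
  - Eulerian path exists iff graph is connected and has 0 or 2 odd-degree vertices

Graph is connected with 0 odd-degree vertices.
Both Eulerian circuit and Eulerian path exist.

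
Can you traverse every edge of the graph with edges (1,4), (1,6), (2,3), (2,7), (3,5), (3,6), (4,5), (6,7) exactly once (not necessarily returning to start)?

Step 1: Find the degree of each vertex:
  deg(1) = 2
  deg(2) = 2
  deg(3) = 3
  deg(4) = 2
  deg(5) = 2
  deg(6) = 3
  deg(7) = 2

Step 2: Count vertices with odd degree:
  Odd-degree vertices: 3, 6 (2 total)

Step 3: Apply Euler's theorem:
  - Eulerian circuit exists iff graph is connected and all vertices have even degree
  - Eulerian path exists iff graph is connected and has 0 or 2 odd-degree vertices

Graph is connected with exactly 2 odd-degree vertices (3, 6).
Eulerian path exists (starting and ending at the odd-degree vertices), but no Eulerian circuit.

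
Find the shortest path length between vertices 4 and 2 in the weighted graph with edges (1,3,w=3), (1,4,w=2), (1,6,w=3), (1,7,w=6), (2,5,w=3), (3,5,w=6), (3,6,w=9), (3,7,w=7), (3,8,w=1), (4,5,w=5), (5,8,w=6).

Step 1: Build adjacency list with weights:
  1: 3(w=3), 4(w=2), 6(w=3), 7(w=6)
  2: 5(w=3)
  3: 1(w=3), 5(w=6), 6(w=9), 7(w=7), 8(w=1)
  4: 1(w=2), 5(w=5)
  5: 2(w=3), 3(w=6), 4(w=5), 8(w=6)
  6: 1(w=3), 3(w=9)
  7: 1(w=6), 3(w=7)
  8: 3(w=1), 5(w=6)

Step 2: Apply Dijkstra's algorithm from vertex 4:
  Visit vertex 4 (distance=0)
    Update dist[1] = 2
    Update dist[5] = 5
  Visit vertex 1 (distance=2)
    Update dist[3] = 5
    Update dist[6] = 5
    Update dist[7] = 8
  Visit vertex 3 (distance=5)
    Update dist[8] = 6
  Visit vertex 5 (distance=5)
    Update dist[2] = 8
  Visit vertex 6 (distance=5)
  Visit vertex 8 (distance=6)
  Visit vertex 2 (distance=8)

Step 3: Shortest path: 4 -> 5 -> 2
Total weight: 5 + 3 = 8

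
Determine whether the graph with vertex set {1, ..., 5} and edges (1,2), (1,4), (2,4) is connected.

Step 1: Build adjacency list from edges:
  1: 2, 4
  2: 1, 4
  3: (none)
  4: 1, 2
  5: (none)

Step 2: Run BFS/DFS from vertex 1:
  Visited: {1, 2, 4}
  Reached 3 of 5 vertices

Step 3: Only 3 of 5 vertices reached. Graph is disconnected.
Connected components: {1, 2, 4}, {3}, {5}
Answer: No, the graph is not connected (3 components).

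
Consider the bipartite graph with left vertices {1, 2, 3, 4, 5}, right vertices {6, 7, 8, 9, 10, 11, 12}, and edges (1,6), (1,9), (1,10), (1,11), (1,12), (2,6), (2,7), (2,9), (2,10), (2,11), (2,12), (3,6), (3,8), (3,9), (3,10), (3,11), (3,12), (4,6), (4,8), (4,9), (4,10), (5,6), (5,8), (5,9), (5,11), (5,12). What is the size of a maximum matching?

Step 1: List the neighbors of each left vertex:
  1: 6, 9, 10, 11, 12
  2: 6, 7, 9, 10, 11, 12
  3: 6, 8, 9, 10, 11, 12
  4: 6, 8, 9, 10
  5: 6, 8, 9, 11, 12

Step 2: Greedily match left vertices, then look for augmenting paths:
  Match 1 -- 6
  Match 2 -- 7
  Match 3 -- 8
  Match 4 -- 9
  Match 5 -- 11
  No augmenting path remains.

Step 3: Verify this is maximum:
  Matching size 5 = min(|L|, |R|) = min(5, 7), which is an upper bound, so this matching is maximum.

Maximum matching: {(1,6), (2,7), (3,8), (4,9), (5,11)}
Size: 5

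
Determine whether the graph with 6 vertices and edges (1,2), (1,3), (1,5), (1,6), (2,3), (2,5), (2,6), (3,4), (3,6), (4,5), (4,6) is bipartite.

Step 1: Attempt 2-coloring using BFS:
  Start at vertex 1, assign color 0
  Color vertex 2 with color 1 (neighbor of 1)
  Color vertex 3 with color 1 (neighbor of 1)
  Color vertex 5 with color 1 (neighbor of 1)
  Color vertex 6 with color 1 (neighbor of 1)

Step 2: Conflict found! Vertices 2 and 3 are adjacent but have the same color.
This means the graph contains an odd cycle.

The graph is NOT bipartite.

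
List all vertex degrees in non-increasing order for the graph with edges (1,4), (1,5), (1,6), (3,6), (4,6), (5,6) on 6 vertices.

Step 1: Count edges incident to each vertex:
  deg(1) = 3 (neighbors: 4, 5, 6)
  deg(2) = 0 (neighbors: none)
  deg(3) = 1 (neighbors: 6)
  deg(4) = 2 (neighbors: 1, 6)
  deg(5) = 2 (neighbors: 1, 6)
  deg(6) = 4 (neighbors: 1, 3, 4, 5)

Step 2: Sort degrees in non-increasing order:
  Degrees: [3, 0, 1, 2, 2, 4] -> sorted: [4, 3, 2, 2, 1, 0]

Degree sequence: [4, 3, 2, 2, 1, 0]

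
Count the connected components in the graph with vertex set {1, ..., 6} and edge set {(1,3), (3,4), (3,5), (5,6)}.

Step 1: Build adjacency list from edges:
  1: 3
  2: (none)
  3: 1, 4, 5
  4: 3
  5: 3, 6
  6: 5

Step 2: Run BFS/DFS from vertex 1:
  Visited: {1, 3, 4, 5, 6}
  Reached 5 of 6 vertices

Step 3: Only 5 of 6 vertices reached. Graph is disconnected.
Connected components: {1, 3, 4, 5, 6}, {2}
Number of connected components: 2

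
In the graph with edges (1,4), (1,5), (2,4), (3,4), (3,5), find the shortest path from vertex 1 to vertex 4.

Step 1: Build adjacency list:
  1: 4, 5
  2: 4
  3: 4, 5
  4: 1, 2, 3
  5: 1, 3

Step 2: BFS from vertex 1 to find shortest path to 4:
  vertex 4 reached at distance 1

Step 3: Shortest path: 1 -> 4
Path length: 1 edge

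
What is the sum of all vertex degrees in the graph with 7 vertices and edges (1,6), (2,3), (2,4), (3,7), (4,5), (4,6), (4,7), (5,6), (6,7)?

Step 1: Count edges incident to each vertex:
  deg(1) = 1 (neighbors: 6)
  deg(2) = 2 (neighbors: 3, 4)
  deg(3) = 2 (neighbors: 2, 7)
  deg(4) = 4 (neighbors: 2, 5, 6, 7)
  deg(5) = 2 (neighbors: 4, 6)
  deg(6) = 4 (neighbors: 1, 4, 5, 7)
  deg(7) = 3 (neighbors: 3, 4, 6)

Step 2: Sum all degrees:
  1 + 2 + 2 + 4 + 2 + 4 + 3 = 18

Verification: sum of degrees = 2 * |E| = 2 * 9 = 18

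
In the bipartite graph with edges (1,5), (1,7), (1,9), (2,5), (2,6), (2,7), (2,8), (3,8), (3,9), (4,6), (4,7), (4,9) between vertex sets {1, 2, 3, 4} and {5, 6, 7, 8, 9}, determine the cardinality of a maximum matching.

Step 1: List the neighbors of each left vertex:
  1: 5, 7, 9
  2: 5, 6, 7, 8
  3: 8, 9
  4: 6, 7, 9

Step 2: Greedily match left vertices, then look for augmenting paths:
  Match 1 -- 5
  Match 2 -- 6
  Match 3 -- 8
  Match 4 -- 7
  No augmenting path remains.

Step 3: Verify this is maximum:
  Matching size 4 = min(|L|, |R|) = min(4, 5), which is an upper bound, so this matching is maximum.

Maximum matching: {(1,5), (2,6), (3,8), (4,7)}
Size: 4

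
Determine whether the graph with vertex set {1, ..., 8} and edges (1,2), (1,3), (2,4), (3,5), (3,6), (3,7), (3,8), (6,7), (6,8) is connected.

Step 1: Build adjacency list from edges:
  1: 2, 3
  2: 1, 4
  3: 1, 5, 6, 7, 8
  4: 2
  5: 3
  6: 3, 7, 8
  7: 3, 6
  8: 3, 6

Step 2: Run BFS/DFS from vertex 1:
  Visited: {1, 2, 3, 4, 5, 6, 7, 8}
  Reached 8 of 8 vertices

Step 3: All 8 vertices reached from vertex 1, so the graph is connected.
Answer: Yes, the graph is connected.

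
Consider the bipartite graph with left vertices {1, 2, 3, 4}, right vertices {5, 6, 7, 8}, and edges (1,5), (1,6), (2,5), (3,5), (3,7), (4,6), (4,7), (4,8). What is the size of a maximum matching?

Step 1: List the neighbors of each left vertex:
  1: 5, 6
  2: 5
  3: 5, 7
  4: 6, 7, 8

Step 2: Greedily match left vertices, then look for augmenting paths:
  Match 1 -- 6
  Match 2 -- 5
  Match 3 -- 7
  Match 4 -- 8
  No augmenting path remains.

Step 3: Verify this is maximum:
  Matching size 4 = min(|L|, |R|) = min(4, 4), which is an upper bound, so this matching is maximum.

Maximum matching: {(1,6), (2,5), (3,7), (4,8)}
Size: 4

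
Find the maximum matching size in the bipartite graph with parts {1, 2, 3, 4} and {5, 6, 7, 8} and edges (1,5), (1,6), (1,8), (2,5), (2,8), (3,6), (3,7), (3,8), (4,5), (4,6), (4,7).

Step 1: List the neighbors of each left vertex:
  1: 5, 6, 8
  2: 5, 8
  3: 6, 7, 8
  4: 5, 6, 7

Step 2: Greedily match left vertices, then look for augmenting paths:
  Match 1 -- 5
  Match 2 -- 8
  Match 3 -- 6
  Match 4 -- 7
  No augmenting path remains.

Step 3: Verify this is maximum:
  Matching size 4 = min(|L|, |R|) = min(4, 4), which is an upper bound, so this matching is maximum.

Maximum matching: {(1,5), (2,8), (3,6), (4,7)}
Size: 4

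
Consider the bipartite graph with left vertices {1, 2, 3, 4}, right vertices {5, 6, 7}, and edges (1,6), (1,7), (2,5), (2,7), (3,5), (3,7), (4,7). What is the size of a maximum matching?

Step 1: List the neighbors of each left vertex:
  1: 6, 7
  2: 5, 7
  3: 5, 7
  4: 7

Step 2: Greedily match left vertices, then look for augmenting paths:
  Match 1 -- 6
  Match 2 -- 5
  Match 3 -- 7
  No augmenting path remains.

Step 3: Verify this is maximum:
  Matching size 3 = min(|L|, |R|) = min(4, 3), which is an upper bound, so this matching is maximum.

Maximum matching: {(1,6), (2,5), (3,7)}
Size: 3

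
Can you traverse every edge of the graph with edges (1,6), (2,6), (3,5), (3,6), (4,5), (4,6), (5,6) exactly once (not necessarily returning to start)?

Step 1: Find the degree of each vertex:
  deg(1) = 1
  deg(2) = 1
  deg(3) = 2
  deg(4) = 2
  deg(5) = 3
  deg(6) = 5

Step 2: Count vertices with odd degree:
  Odd-degree vertices: 1, 2, 5, 6 (4 total)

Step 3: Apply Euler's theorem:
  - Eulerian circuit exists iff graph is connected and all vertices have even degree
  - Eulerian path exists iff graph is connected and has 0 or 2 odd-degree vertices

Graph has 4 odd-degree vertices (need 0 or 2).
Neither Eulerian path nor Eulerian circuit exists.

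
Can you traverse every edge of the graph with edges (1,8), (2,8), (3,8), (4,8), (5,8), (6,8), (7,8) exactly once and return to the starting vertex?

Step 1: Find the degree of each vertex:
  deg(1) = 1
  deg(2) = 1
  deg(3) = 1
  deg(4) = 1
  deg(5) = 1
  deg(6) = 1
  deg(7) = 1
  deg(8) = 7

Step 2: Count vertices with odd degree:
  Odd-degree vertices: 1, 2, 3, 4, 5, 6, 7, 8 (8 total)

Step 3: Apply Euler's theorem:
  - Eulerian circuit exists iff graph is connected and all vertices have even degree
  - Eulerian path exists iff graph is connected and has 0 or 2 odd-degree vertices

Graph has 8 odd-degree vertices (need 0 or 2).
Neither Eulerian path nor Eulerian circuit exists.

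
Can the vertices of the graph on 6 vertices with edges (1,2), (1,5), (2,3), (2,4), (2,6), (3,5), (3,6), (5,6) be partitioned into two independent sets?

Step 1: Attempt 2-coloring using BFS:
  Start at vertex 1, assign color 0
  Color vertex 2 with color 1 (neighbor of 1)
  Color vertex 5 with color 1 (neighbor of 1)
  Color vertex 3 with color 0 (neighbor of 2)
  Color vertex 4 with color 0 (neighbor of 2)
  Color vertex 6 with color 0 (neighbor of 2)

Step 2: Conflict found! Vertices 3 and 6 are adjacent but have the same color.
This means the graph contains an odd cycle.

The graph is NOT bipartite.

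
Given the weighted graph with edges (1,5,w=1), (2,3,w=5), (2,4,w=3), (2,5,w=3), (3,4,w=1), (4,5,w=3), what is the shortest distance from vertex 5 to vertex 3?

Step 1: Build adjacency list with weights:
  1: 5(w=1)
  2: 3(w=5), 4(w=3), 5(w=3)
  3: 2(w=5), 4(w=1)
  4: 2(w=3), 3(w=1), 5(w=3)
  5: 1(w=1), 2(w=3), 4(w=3)

Step 2: Apply Dijkstra's algorithm from vertex 5:
  Visit vertex 5 (distance=0)
    Update dist[1] = 1
    Update dist[2] = 3
    Update dist[4] = 3
  Visit vertex 1 (distance=1)
  Visit vertex 2 (distance=3)
    Update dist[3] = 8
  Visit vertex 4 (distance=3)
    Update dist[3] = 4
  Visit vertex 3 (distance=4)

Step 3: Shortest path: 5 -> 4 -> 3
Total weight: 3 + 1 = 4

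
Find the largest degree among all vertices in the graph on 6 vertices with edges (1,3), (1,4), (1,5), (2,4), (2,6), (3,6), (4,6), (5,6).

Step 1: Count edges incident to each vertex:
  deg(1) = 3 (neighbors: 3, 4, 5)
  deg(2) = 2 (neighbors: 4, 6)
  deg(3) = 2 (neighbors: 1, 6)
  deg(4) = 3 (neighbors: 1, 2, 6)
  deg(5) = 2 (neighbors: 1, 6)
  deg(6) = 4 (neighbors: 2, 3, 4, 5)

Step 2: Find maximum:
  max(3, 2, 2, 3, 2, 4) = 4 (vertex 6)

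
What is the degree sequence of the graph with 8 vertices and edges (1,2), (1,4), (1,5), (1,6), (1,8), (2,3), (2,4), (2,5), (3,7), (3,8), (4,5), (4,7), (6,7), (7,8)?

Step 1: Count edges incident to each vertex:
  deg(1) = 5 (neighbors: 2, 4, 5, 6, 8)
  deg(2) = 4 (neighbors: 1, 3, 4, 5)
  deg(3) = 3 (neighbors: 2, 7, 8)
  deg(4) = 4 (neighbors: 1, 2, 5, 7)
  deg(5) = 3 (neighbors: 1, 2, 4)
  deg(6) = 2 (neighbors: 1, 7)
  deg(7) = 4 (neighbors: 3, 4, 6, 8)
  deg(8) = 3 (neighbors: 1, 3, 7)

Step 2: Sort degrees in non-increasing order:
  Degrees: [5, 4, 3, 4, 3, 2, 4, 3] -> sorted: [5, 4, 4, 4, 3, 3, 3, 2]

Degree sequence: [5, 4, 4, 4, 3, 3, 3, 2]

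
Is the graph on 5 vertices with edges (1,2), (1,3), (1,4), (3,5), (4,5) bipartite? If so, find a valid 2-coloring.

Step 1: Attempt 2-coloring using BFS:
  Start at vertex 1, assign color 0
  Color vertex 2 with color 1 (neighbor of 1)
  Color vertex 3 with color 1 (neighbor of 1)
  Color vertex 4 with color 1 (neighbor of 1)
  Color vertex 5 with color 0 (neighbor of 3)

Step 2: 2-coloring succeeded. No conflicts found.
  Set A (color 0): {1, 5}
  Set B (color 1): {2, 3, 4}

The graph is bipartite with partition {1, 5}, {2, 3, 4}.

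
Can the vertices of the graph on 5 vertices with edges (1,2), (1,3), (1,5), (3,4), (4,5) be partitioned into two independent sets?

Step 1: Attempt 2-coloring using BFS:
  Start at vertex 1, assign color 0
  Color vertex 2 with color 1 (neighbor of 1)
  Color vertex 3 with color 1 (neighbor of 1)
  Color vertex 5 with color 1 (neighbor of 1)
  Color vertex 4 with color 0 (neighbor of 3)

Step 2: 2-coloring succeeded. No conflicts found.
  Set A (color 0): {1, 4}
  Set B (color 1): {2, 3, 5}

The graph is bipartite with partition {1, 4}, {2, 3, 5}.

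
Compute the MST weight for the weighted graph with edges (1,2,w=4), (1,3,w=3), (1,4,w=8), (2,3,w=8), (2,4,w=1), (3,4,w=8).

Apply Kruskal's algorithm (sort edges by weight, add if no cycle):

Sorted edges by weight:
  (2,4) w=1
  (1,3) w=3
  (1,2) w=4
  (1,4) w=8
  (2,3) w=8
  (3,4) w=8

Add edge (2,4) w=1 -- no cycle. Running total: 1
Add edge (1,3) w=3 -- no cycle. Running total: 4
Add edge (1,2) w=4 -- no cycle. Running total: 8

MST edges: (2,4,w=1), (1,3,w=3), (1,2,w=4)
Total MST weight: 1 + 3 + 4 = 8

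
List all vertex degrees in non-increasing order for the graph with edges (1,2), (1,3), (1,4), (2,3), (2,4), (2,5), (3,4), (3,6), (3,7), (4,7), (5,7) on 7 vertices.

Step 1: Count edges incident to each vertex:
  deg(1) = 3 (neighbors: 2, 3, 4)
  deg(2) = 4 (neighbors: 1, 3, 4, 5)
  deg(3) = 5 (neighbors: 1, 2, 4, 6, 7)
  deg(4) = 4 (neighbors: 1, 2, 3, 7)
  deg(5) = 2 (neighbors: 2, 7)
  deg(6) = 1 (neighbors: 3)
  deg(7) = 3 (neighbors: 3, 4, 5)

Step 2: Sort degrees in non-increasing order:
  Degrees: [3, 4, 5, 4, 2, 1, 3] -> sorted: [5, 4, 4, 3, 3, 2, 1]

Degree sequence: [5, 4, 4, 3, 3, 2, 1]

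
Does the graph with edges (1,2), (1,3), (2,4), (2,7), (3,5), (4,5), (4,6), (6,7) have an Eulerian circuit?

Step 1: Find the degree of each vertex:
  deg(1) = 2
  deg(2) = 3
  deg(3) = 2
  deg(4) = 3
  deg(5) = 2
  deg(6) = 2
  deg(7) = 2

Step 2: Count vertices with odd degree:
  Odd-degree vertices: 2, 4 (2 total)

Step 3: Apply Euler's theorem:
  - Eulerian circuit exists iff graph is connected and all vertices have even degree
  - Eulerian path exists iff graph is connected and has 0 or 2 odd-degree vertices

Graph is connected with exactly 2 odd-degree vertices (2, 4).
Eulerian path exists (starting and ending at the odd-degree vertices), but no Eulerian circuit.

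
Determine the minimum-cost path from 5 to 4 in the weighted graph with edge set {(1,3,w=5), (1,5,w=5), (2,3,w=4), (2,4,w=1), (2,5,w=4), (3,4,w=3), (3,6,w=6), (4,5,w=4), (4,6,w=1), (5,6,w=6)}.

Step 1: Build adjacency list with weights:
  1: 3(w=5), 5(w=5)
  2: 3(w=4), 4(w=1), 5(w=4)
  3: 1(w=5), 2(w=4), 4(w=3), 6(w=6)
  4: 2(w=1), 3(w=3), 5(w=4), 6(w=1)
  5: 1(w=5), 2(w=4), 4(w=4), 6(w=6)
  6: 3(w=6), 4(w=1), 5(w=6)

Step 2: Apply Dijkstra's algorithm from vertex 5:
  Visit vertex 5 (distance=0)
    Update dist[1] = 5
    Update dist[2] = 4
    Update dist[4] = 4
    Update dist[6] = 6
  Visit vertex 2 (distance=4)
    Update dist[3] = 8
  Visit vertex 4 (distance=4)
    Update dist[3] = 7
    Update dist[6] = 5

Step 3: Shortest path: 5 -> 4
Total weight: 4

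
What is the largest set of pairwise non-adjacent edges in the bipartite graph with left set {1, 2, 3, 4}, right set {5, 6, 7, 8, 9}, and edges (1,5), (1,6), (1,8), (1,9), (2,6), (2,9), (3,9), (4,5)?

Step 1: List the neighbors of each left vertex:
  1: 5, 6, 8, 9
  2: 6, 9
  3: 9
  4: 5

Step 2: Greedily match left vertices, then look for augmenting paths:
  Match 1 -- 8
  Match 2 -- 6
  Match 3 -- 9
  Match 4 -- 5
  No augmenting path remains.

Step 3: Verify this is maximum:
  Matching size 4 = min(|L|, |R|) = min(4, 5), which is an upper bound, so this matching is maximum.

Maximum matching: {(1,8), (2,6), (3,9), (4,5)}
Size: 4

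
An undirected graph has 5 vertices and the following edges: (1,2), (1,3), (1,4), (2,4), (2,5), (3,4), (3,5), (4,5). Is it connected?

Step 1: Build adjacency list from edges:
  1: 2, 3, 4
  2: 1, 4, 5
  3: 1, 4, 5
  4: 1, 2, 3, 5
  5: 2, 3, 4

Step 2: Run BFS/DFS from vertex 1:
  Visited: {1, 2, 3, 4, 5}
  Reached 5 of 5 vertices

Step 3: All 5 vertices reached from vertex 1, so the graph is connected.
Answer: Yes, the graph is connected.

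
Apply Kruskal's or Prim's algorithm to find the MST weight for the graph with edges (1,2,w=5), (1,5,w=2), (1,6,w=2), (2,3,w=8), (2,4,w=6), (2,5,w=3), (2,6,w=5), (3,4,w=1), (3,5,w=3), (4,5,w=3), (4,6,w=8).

Apply Kruskal's algorithm (sort edges by weight, add if no cycle):

Sorted edges by weight:
  (3,4) w=1
  (1,5) w=2
  (1,6) w=2
  (2,5) w=3
  (3,5) w=3
  (4,5) w=3
  (1,2) w=5
  (2,6) w=5
  (2,4) w=6
  (2,3) w=8
  (4,6) w=8

Add edge (3,4) w=1 -- no cycle. Running total: 1
Add edge (1,5) w=2 -- no cycle. Running total: 3
Add edge (1,6) w=2 -- no cycle. Running total: 5
Add edge (2,5) w=3 -- no cycle. Running total: 8
Add edge (3,5) w=3 -- no cycle. Running total: 11

MST edges: (3,4,w=1), (1,5,w=2), (1,6,w=2), (2,5,w=3), (3,5,w=3)
Total MST weight: 1 + 2 + 2 + 3 + 3 = 11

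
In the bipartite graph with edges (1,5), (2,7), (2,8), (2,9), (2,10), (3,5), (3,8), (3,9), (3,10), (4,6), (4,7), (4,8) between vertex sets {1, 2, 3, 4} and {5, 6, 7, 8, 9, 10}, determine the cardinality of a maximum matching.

Step 1: List the neighbors of each left vertex:
  1: 5
  2: 7, 8, 9, 10
  3: 5, 8, 9, 10
  4: 6, 7, 8

Step 2: Greedily match left vertices, then look for augmenting paths:
  Match 1 -- 5
  Match 2 -- 7
  Match 3 -- 8
  Match 4 -- 6
  No augmenting path remains.

Step 3: Verify this is maximum:
  Matching size 4 = min(|L|, |R|) = min(4, 6), which is an upper bound, so this matching is maximum.

Maximum matching: {(1,5), (2,7), (3,8), (4,6)}
Size: 4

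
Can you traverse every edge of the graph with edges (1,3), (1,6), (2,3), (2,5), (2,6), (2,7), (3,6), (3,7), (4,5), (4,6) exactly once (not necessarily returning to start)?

Step 1: Find the degree of each vertex:
  deg(1) = 2
  deg(2) = 4
  deg(3) = 4
  deg(4) = 2
  deg(5) = 2
  deg(6) = 4
  deg(7) = 2

Step 2: Count vertices with odd degree:
  All vertices have even degree (0 odd-degree vertices)

Step 3: Apply Euler's theorem:
  - Eulerian circuit exists iff graph is connected and all vertices have even degree
  - Eulerian path exists iff graph is connected and has 0 or 2 odd-degree vertices

Graph is connected with 0 odd-degree vertices.
Both Eulerian circuit and Eulerian path exist.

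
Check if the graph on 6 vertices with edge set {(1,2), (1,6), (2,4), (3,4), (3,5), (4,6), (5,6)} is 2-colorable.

Step 1: Attempt 2-coloring using BFS:
  Start at vertex 1, assign color 0
  Color vertex 2 with color 1 (neighbor of 1)
  Color vertex 6 with color 1 (neighbor of 1)
  Color vertex 4 with color 0 (neighbor of 2)
  Color vertex 5 with color 0 (neighbor of 6)
  Color vertex 3 with color 1 (neighbor of 4)

Step 2: 2-coloring succeeded. No conflicts found.
  Set A (color 0): {1, 4, 5}
  Set B (color 1): {2, 3, 6}

The graph is bipartite with partition {1, 4, 5}, {2, 3, 6}.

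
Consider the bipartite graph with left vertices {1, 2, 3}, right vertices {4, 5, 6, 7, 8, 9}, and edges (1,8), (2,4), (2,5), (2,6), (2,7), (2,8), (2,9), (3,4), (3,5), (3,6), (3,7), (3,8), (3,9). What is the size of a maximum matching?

Step 1: List the neighbors of each left vertex:
  1: 8
  2: 4, 5, 6, 7, 8, 9
  3: 4, 5, 6, 7, 8, 9

Step 2: Greedily match left vertices, then look for augmenting paths:
  Match 1 -- 8
  Match 2 -- 4
  Match 3 -- 5
  No augmenting path remains.

Step 3: Verify this is maximum:
  Matching size 3 = min(|L|, |R|) = min(3, 6), which is an upper bound, so this matching is maximum.

Maximum matching: {(1,8), (2,4), (3,5)}
Size: 3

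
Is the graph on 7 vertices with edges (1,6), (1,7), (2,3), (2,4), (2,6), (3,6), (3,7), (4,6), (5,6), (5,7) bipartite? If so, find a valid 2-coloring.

Step 1: Attempt 2-coloring using BFS:
  Start at vertex 1, assign color 0
  Color vertex 6 with color 1 (neighbor of 1)
  Color vertex 7 with color 1 (neighbor of 1)
  Color vertex 2 with color 0 (neighbor of 6)
  Color vertex 3 with color 0 (neighbor of 6)
  Color vertex 4 with color 0 (neighbor of 6)
  Color vertex 5 with color 0 (neighbor of 6)

Step 2: Conflict found! Vertices 2 and 3 are adjacent but have the same color.
This means the graph contains an odd cycle.

The graph is NOT bipartite.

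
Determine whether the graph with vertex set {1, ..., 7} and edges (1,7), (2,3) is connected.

Step 1: Build adjacency list from edges:
  1: 7
  2: 3
  3: 2
  4: (none)
  5: (none)
  6: (none)
  7: 1

Step 2: Run BFS/DFS from vertex 1:
  Visited: {1, 7}
  Reached 2 of 7 vertices

Step 3: Only 2 of 7 vertices reached. Graph is disconnected.
Connected components: {1, 7}, {2, 3}, {4}, {5}, {6}
Answer: No, the graph is not connected (5 components).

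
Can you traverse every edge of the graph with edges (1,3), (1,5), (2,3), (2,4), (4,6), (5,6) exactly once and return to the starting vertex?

Step 1: Find the degree of each vertex:
  deg(1) = 2
  deg(2) = 2
  deg(3) = 2
  deg(4) = 2
  deg(5) = 2
  deg(6) = 2

Step 2: Count vertices with odd degree:
  All vertices have even degree (0 odd-degree vertices)

Step 3: Apply Euler's theorem:
  - Eulerian circuit exists iff graph is connected and all vertices have even degree
  - Eulerian path exists iff graph is connected and has 0 or 2 odd-degree vertices

Graph is connected with 0 odd-degree vertices.
Both Eulerian circuit and Eulerian path exist.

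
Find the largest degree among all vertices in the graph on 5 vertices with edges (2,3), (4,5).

Step 1: Count edges incident to each vertex:
  deg(1) = 0 (neighbors: none)
  deg(2) = 1 (neighbors: 3)
  deg(3) = 1 (neighbors: 2)
  deg(4) = 1 (neighbors: 5)
  deg(5) = 1 (neighbors: 4)

Step 2: Find maximum:
  max(0, 1, 1, 1, 1) = 1 (vertex 2)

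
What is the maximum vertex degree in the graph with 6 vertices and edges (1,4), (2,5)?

Step 1: Count edges incident to each vertex:
  deg(1) = 1 (neighbors: 4)
  deg(2) = 1 (neighbors: 5)
  deg(3) = 0 (neighbors: none)
  deg(4) = 1 (neighbors: 1)
  deg(5) = 1 (neighbors: 2)
  deg(6) = 0 (neighbors: none)

Step 2: Find maximum:
  max(1, 1, 0, 1, 1, 0) = 1 (vertex 1)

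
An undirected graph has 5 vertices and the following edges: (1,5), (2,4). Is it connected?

Step 1: Build adjacency list from edges:
  1: 5
  2: 4
  3: (none)
  4: 2
  5: 1

Step 2: Run BFS/DFS from vertex 1:
  Visited: {1, 5}
  Reached 2 of 5 vertices

Step 3: Only 2 of 5 vertices reached. Graph is disconnected.
Connected components: {1, 5}, {2, 4}, {3}
Answer: No, the graph is not connected (3 components).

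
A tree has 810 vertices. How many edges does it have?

A tree on n vertices always has exactly n - 1 edges.
For n = 810: edges = 810 - 1 = 809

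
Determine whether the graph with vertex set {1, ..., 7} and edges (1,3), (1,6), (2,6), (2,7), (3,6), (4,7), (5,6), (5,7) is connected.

Step 1: Build adjacency list from edges:
  1: 3, 6
  2: 6, 7
  3: 1, 6
  4: 7
  5: 6, 7
  6: 1, 2, 3, 5
  7: 2, 4, 5

Step 2: Run BFS/DFS from vertex 1:
  Visited: {1, 3, 6, 2, 5, 7, 4}
  Reached 7 of 7 vertices

Step 3: All 7 vertices reached from vertex 1, so the graph is connected.
Answer: Yes, the graph is connected.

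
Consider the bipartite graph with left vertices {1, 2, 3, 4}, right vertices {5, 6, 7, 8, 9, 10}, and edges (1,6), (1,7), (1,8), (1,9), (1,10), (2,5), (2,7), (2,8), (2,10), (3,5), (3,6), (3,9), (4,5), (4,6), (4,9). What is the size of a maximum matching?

Step 1: List the neighbors of each left vertex:
  1: 6, 7, 8, 9, 10
  2: 5, 7, 8, 10
  3: 5, 6, 9
  4: 5, 6, 9

Step 2: Greedily match left vertices, then look for augmenting paths:
  Match 1 -- 6
  Match 2 -- 7
  Match 3 -- 9
  Match 4 -- 5
  No augmenting path remains.

Step 3: Verify this is maximum:
  Matching size 4 = min(|L|, |R|) = min(4, 6), which is an upper bound, so this matching is maximum.

Maximum matching: {(1,6), (2,7), (3,9), (4,5)}
Size: 4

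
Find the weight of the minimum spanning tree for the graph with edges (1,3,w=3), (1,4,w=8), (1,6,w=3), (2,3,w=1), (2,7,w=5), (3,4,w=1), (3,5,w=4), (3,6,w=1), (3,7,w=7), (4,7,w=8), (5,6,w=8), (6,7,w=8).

Apply Kruskal's algorithm (sort edges by weight, add if no cycle):

Sorted edges by weight:
  (2,3) w=1
  (3,4) w=1
  (3,6) w=1
  (1,6) w=3
  (1,3) w=3
  (3,5) w=4
  (2,7) w=5
  (3,7) w=7
  (1,4) w=8
  (4,7) w=8
  (5,6) w=8
  (6,7) w=8

Add edge (2,3) w=1 -- no cycle. Running total: 1
Add edge (3,4) w=1 -- no cycle. Running total: 2
Add edge (3,6) w=1 -- no cycle. Running total: 3
Add edge (1,6) w=3 -- no cycle. Running total: 6
Skip edge (1,3) w=3 -- would create cycle
Add edge (3,5) w=4 -- no cycle. Running total: 10
Add edge (2,7) w=5 -- no cycle. Running total: 15

MST edges: (2,3,w=1), (3,4,w=1), (3,6,w=1), (1,6,w=3), (3,5,w=4), (2,7,w=5)
Total MST weight: 1 + 1 + 1 + 3 + 4 + 5 = 15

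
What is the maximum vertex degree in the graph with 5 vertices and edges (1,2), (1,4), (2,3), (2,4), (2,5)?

Step 1: Count edges incident to each vertex:
  deg(1) = 2 (neighbors: 2, 4)
  deg(2) = 4 (neighbors: 1, 3, 4, 5)
  deg(3) = 1 (neighbors: 2)
  deg(4) = 2 (neighbors: 1, 2)
  deg(5) = 1 (neighbors: 2)

Step 2: Find maximum:
  max(2, 4, 1, 2, 1) = 4 (vertex 2)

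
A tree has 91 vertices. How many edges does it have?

A tree on n vertices always has exactly n - 1 edges.
For n = 91: edges = 91 - 1 = 90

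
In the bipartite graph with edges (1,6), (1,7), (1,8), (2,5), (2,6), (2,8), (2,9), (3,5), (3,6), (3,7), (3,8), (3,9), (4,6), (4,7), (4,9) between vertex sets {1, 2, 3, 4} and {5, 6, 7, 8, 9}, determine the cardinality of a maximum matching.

Step 1: List the neighbors of each left vertex:
  1: 6, 7, 8
  2: 5, 6, 8, 9
  3: 5, 6, 7, 8, 9
  4: 6, 7, 9

Step 2: Greedily match left vertices, then look for augmenting paths:
  Match 1 -- 6
  Match 2 -- 5
  Match 3 -- 7
  Match 4 -- 9
  No augmenting path remains.

Step 3: Verify this is maximum:
  Matching size 4 = min(|L|, |R|) = min(4, 5), which is an upper bound, so this matching is maximum.

Maximum matching: {(1,6), (2,5), (3,7), (4,9)}
Size: 4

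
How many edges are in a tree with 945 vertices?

A tree on n vertices always has exactly n - 1 edges.
For n = 945: edges = 945 - 1 = 944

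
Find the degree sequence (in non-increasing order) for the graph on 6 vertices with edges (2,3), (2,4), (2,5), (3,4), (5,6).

Step 1: Count edges incident to each vertex:
  deg(1) = 0 (neighbors: none)
  deg(2) = 3 (neighbors: 3, 4, 5)
  deg(3) = 2 (neighbors: 2, 4)
  deg(4) = 2 (neighbors: 2, 3)
  deg(5) = 2 (neighbors: 2, 6)
  deg(6) = 1 (neighbors: 5)

Step 2: Sort degrees in non-increasing order:
  Degrees: [0, 3, 2, 2, 2, 1] -> sorted: [3, 2, 2, 2, 1, 0]

Degree sequence: [3, 2, 2, 2, 1, 0]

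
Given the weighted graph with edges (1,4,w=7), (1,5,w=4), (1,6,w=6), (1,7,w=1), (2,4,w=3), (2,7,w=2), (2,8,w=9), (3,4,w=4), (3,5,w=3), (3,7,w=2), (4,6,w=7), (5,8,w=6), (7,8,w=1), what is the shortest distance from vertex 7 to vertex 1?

Step 1: Build adjacency list with weights:
  1: 4(w=7), 5(w=4), 6(w=6), 7(w=1)
  2: 4(w=3), 7(w=2), 8(w=9)
  3: 4(w=4), 5(w=3), 7(w=2)
  4: 1(w=7), 2(w=3), 3(w=4), 6(w=7)
  5: 1(w=4), 3(w=3), 8(w=6)
  6: 1(w=6), 4(w=7)
  7: 1(w=1), 2(w=2), 3(w=2), 8(w=1)
  8: 2(w=9), 5(w=6), 7(w=1)

Step 2: Apply Dijkstra's algorithm from vertex 7:
  Visit vertex 7 (distance=0)
    Update dist[1] = 1
    Update dist[2] = 2
    Update dist[3] = 2
    Update dist[8] = 1
  Visit vertex 1 (distance=1)
    Update dist[4] = 8
    Update dist[5] = 5
    Update dist[6] = 7

Step 3: Shortest path: 7 -> 1
Total weight: 1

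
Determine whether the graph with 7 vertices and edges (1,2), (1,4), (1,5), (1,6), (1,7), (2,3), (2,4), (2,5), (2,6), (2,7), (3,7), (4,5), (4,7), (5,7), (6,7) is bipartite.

Step 1: Attempt 2-coloring using BFS:
  Start at vertex 1, assign color 0
  Color vertex 2 with color 1 (neighbor of 1)
  Color vertex 4 with color 1 (neighbor of 1)
  Color vertex 5 with color 1 (neighbor of 1)
  Color vertex 6 with color 1 (neighbor of 1)
  Color vertex 7 with color 1 (neighbor of 1)
  Color vertex 3 with color 0 (neighbor of 2)

Step 2: Conflict found! Vertices 2 and 4 are adjacent but have the same color.
This means the graph contains an odd cycle.

The graph is NOT bipartite.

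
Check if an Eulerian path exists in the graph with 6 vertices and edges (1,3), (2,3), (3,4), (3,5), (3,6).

Step 1: Find the degree of each vertex:
  deg(1) = 1
  deg(2) = 1
  deg(3) = 5
  deg(4) = 1
  deg(5) = 1
  deg(6) = 1

Step 2: Count vertices with odd degree:
  Odd-degree vertices: 1, 2, 3, 4, 5, 6 (6 total)

Step 3: Apply Euler's theorem:
  - Eulerian circuit exists iff graph is connected and all vertices have even degree
  - Eulerian path exists iff graph is connected and has 0 or 2 odd-degree vertices

Graph has 6 odd-degree vertices (need 0 or 2).
Neither Eulerian path nor Eulerian circuit exists.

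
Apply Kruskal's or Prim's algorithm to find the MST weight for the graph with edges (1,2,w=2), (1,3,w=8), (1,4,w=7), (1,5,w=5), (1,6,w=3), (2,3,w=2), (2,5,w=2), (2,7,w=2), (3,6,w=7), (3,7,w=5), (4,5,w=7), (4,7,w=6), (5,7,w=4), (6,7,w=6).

Apply Kruskal's algorithm (sort edges by weight, add if no cycle):

Sorted edges by weight:
  (1,2) w=2
  (2,7) w=2
  (2,3) w=2
  (2,5) w=2
  (1,6) w=3
  (5,7) w=4
  (1,5) w=5
  (3,7) w=5
  (4,7) w=6
  (6,7) w=6
  (1,4) w=7
  (3,6) w=7
  (4,5) w=7
  (1,3) w=8

Add edge (1,2) w=2 -- no cycle. Running total: 2
Add edge (2,7) w=2 -- no cycle. Running total: 4
Add edge (2,3) w=2 -- no cycle. Running total: 6
Add edge (2,5) w=2 -- no cycle. Running total: 8
Add edge (1,6) w=3 -- no cycle. Running total: 11
Skip edge (5,7) w=4 -- would create cycle
Skip edge (1,5) w=5 -- would create cycle
Skip edge (3,7) w=5 -- would create cycle
Add edge (4,7) w=6 -- no cycle. Running total: 17

MST edges: (1,2,w=2), (2,7,w=2), (2,3,w=2), (2,5,w=2), (1,6,w=3), (4,7,w=6)
Total MST weight: 2 + 2 + 2 + 2 + 3 + 6 = 17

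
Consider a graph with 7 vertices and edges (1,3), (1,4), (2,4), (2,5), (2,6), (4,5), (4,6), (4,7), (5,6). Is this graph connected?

Step 1: Build adjacency list from edges:
  1: 3, 4
  2: 4, 5, 6
  3: 1
  4: 1, 2, 5, 6, 7
  5: 2, 4, 6
  6: 2, 4, 5
  7: 4

Step 2: Run BFS/DFS from vertex 1:
  Visited: {1, 3, 4, 2, 5, 6, 7}
  Reached 7 of 7 vertices

Step 3: All 7 vertices reached from vertex 1, so the graph is connected.
Answer: Yes, the graph is connected.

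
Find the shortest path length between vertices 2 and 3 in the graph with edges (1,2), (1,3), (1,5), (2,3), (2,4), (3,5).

Step 1: Build adjacency list:
  1: 2, 3, 5
  2: 1, 3, 4
  3: 1, 2, 5
  4: 2
  5: 1, 3

Step 2: BFS from vertex 2 to find shortest path to 3:
  vertex 1 reached at distance 1
  vertex 3 reached at distance 1

Step 3: Shortest path: 2 -> 3
Path length: 1 edge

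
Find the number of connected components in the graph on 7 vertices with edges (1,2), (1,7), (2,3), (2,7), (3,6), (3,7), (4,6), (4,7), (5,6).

Step 1: Build adjacency list from edges:
  1: 2, 7
  2: 1, 3, 7
  3: 2, 6, 7
  4: 6, 7
  5: 6
  6: 3, 4, 5
  7: 1, 2, 3, 4

Step 2: Run BFS/DFS from vertex 1:
  Visited: {1, 2, 7, 3, 4, 6, 5}
  Reached 7 of 7 vertices

Step 3: All 7 vertices reached from vertex 1, so the graph is connected.
Number of connected components: 1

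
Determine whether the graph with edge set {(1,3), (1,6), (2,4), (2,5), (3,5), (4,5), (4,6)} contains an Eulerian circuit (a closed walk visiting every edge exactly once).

Step 1: Find the degree of each vertex:
  deg(1) = 2
  deg(2) = 2
  deg(3) = 2
  deg(4) = 3
  deg(5) = 3
  deg(6) = 2

Step 2: Count vertices with odd degree:
  Odd-degree vertices: 4, 5 (2 total)

Step 3: Apply Euler's theorem:
  - Eulerian circuit exists iff graph is connected and all vertices have even degree
  - Eulerian path exists iff graph is connected and has 0 or 2 odd-degree vertices

Graph is connected with exactly 2 odd-degree vertices (4, 5).
Eulerian path exists (starting and ending at the odd-degree vertices), but no Eulerian circuit.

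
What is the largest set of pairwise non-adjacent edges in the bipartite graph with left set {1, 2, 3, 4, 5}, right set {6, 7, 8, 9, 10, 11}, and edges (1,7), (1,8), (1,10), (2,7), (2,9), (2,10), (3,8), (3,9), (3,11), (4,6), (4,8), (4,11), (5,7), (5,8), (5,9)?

Step 1: List the neighbors of each left vertex:
  1: 7, 8, 10
  2: 7, 9, 10
  3: 8, 9, 11
  4: 6, 8, 11
  5: 7, 8, 9

Step 2: Greedily match left vertices, then look for augmenting paths:
  Match 1 -- 10
  Match 2 -- 9
  Match 3 -- 8
  Match 4 -- 6
  Match 5 -- 7
  No augmenting path remains.

Step 3: Verify this is maximum:
  Matching size 5 = min(|L|, |R|) = min(5, 6), which is an upper bound, so this matching is maximum.

Maximum matching: {(1,10), (2,9), (3,8), (4,6), (5,7)}
Size: 5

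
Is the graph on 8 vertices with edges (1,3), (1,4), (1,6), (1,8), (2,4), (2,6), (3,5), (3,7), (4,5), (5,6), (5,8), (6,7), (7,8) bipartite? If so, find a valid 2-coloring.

Step 1: Attempt 2-coloring using BFS:
  Start at vertex 1, assign color 0
  Color vertex 3 with color 1 (neighbor of 1)
  Color vertex 4 with color 1 (neighbor of 1)
  Color vertex 6 with color 1 (neighbor of 1)
  Color vertex 8 with color 1 (neighbor of 1)
  Color vertex 5 with color 0 (neighbor of 3)
  Color vertex 7 with color 0 (neighbor of 3)
  Color vertex 2 with color 0 (neighbor of 4)

Step 2: 2-coloring succeeded. No conflicts found.
  Set A (color 0): {1, 2, 5, 7}
  Set B (color 1): {3, 4, 6, 8}

The graph is bipartite with partition {1, 2, 5, 7}, {3, 4, 6, 8}.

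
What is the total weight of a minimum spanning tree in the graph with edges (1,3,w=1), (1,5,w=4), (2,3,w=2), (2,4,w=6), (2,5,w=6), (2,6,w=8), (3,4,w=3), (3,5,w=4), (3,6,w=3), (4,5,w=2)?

Apply Kruskal's algorithm (sort edges by weight, add if no cycle):

Sorted edges by weight:
  (1,3) w=1
  (2,3) w=2
  (4,5) w=2
  (3,6) w=3
  (3,4) w=3
  (1,5) w=4
  (3,5) w=4
  (2,4) w=6
  (2,5) w=6
  (2,6) w=8

Add edge (1,3) w=1 -- no cycle. Running total: 1
Add edge (2,3) w=2 -- no cycle. Running total: 3
Add edge (4,5) w=2 -- no cycle. Running total: 5
Add edge (3,6) w=3 -- no cycle. Running total: 8
Add edge (3,4) w=3 -- no cycle. Running total: 11

MST edges: (1,3,w=1), (2,3,w=2), (4,5,w=2), (3,6,w=3), (3,4,w=3)
Total MST weight: 1 + 2 + 2 + 3 + 3 = 11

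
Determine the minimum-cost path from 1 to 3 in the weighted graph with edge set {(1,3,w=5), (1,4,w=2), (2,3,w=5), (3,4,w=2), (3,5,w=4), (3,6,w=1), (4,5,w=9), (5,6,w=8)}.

Step 1: Build adjacency list with weights:
  1: 3(w=5), 4(w=2)
  2: 3(w=5)
  3: 1(w=5), 2(w=5), 4(w=2), 5(w=4), 6(w=1)
  4: 1(w=2), 3(w=2), 5(w=9)
  5: 3(w=4), 4(w=9), 6(w=8)
  6: 3(w=1), 5(w=8)

Step 2: Apply Dijkstra's algorithm from vertex 1:
  Visit vertex 1 (distance=0)
    Update dist[3] = 5
    Update dist[4] = 2
  Visit vertex 4 (distance=2)
    Update dist[3] = 4
    Update dist[5] = 11
  Visit vertex 3 (distance=4)
    Update dist[2] = 9
    Update dist[5] = 8
    Update dist[6] = 5

Step 3: Shortest path: 1 -> 4 -> 3
Total weight: 2 + 2 = 4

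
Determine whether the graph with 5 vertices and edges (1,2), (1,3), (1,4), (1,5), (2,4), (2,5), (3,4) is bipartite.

Step 1: Attempt 2-coloring using BFS:
  Start at vertex 1, assign color 0
  Color vertex 2 with color 1 (neighbor of 1)
  Color vertex 3 with color 1 (neighbor of 1)
  Color vertex 4 with color 1 (neighbor of 1)
  Color vertex 5 with color 1 (neighbor of 1)

Step 2: Conflict found! Vertices 2 and 4 are adjacent but have the same color.
This means the graph contains an odd cycle.

The graph is NOT bipartite.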